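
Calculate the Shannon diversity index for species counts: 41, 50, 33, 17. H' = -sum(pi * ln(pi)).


Total N = 41 + 50 + 33 + 17 = 141
Per-species terms:
  p = 41/141 = 0.290780; ln(p) = -1.235188; p*ln(p) = 0.290780 * (-1.235188) = -0.359168
  p = 50/141 = 0.354610; ln(p) = -1.036737; p*ln(p) = 0.354610 * (-1.036737) = -0.367637
  p = 33/141 = 0.234043; ln(p) = -1.452250; p*ln(p) = 0.234043 * (-1.452250) = -0.339889
  p = 17/141 = 0.120567; ln(p) = -2.115550; p*ln(p) = 0.120567 * (-2.115550) = -0.255066
sum(p*ln(p)) = (-0.359168) + (-0.367637) + (-0.339889) + (-0.255066) = -1.321760
H' = -(-1.321760) = 1.321760 ≈ 1.3218

1.3218


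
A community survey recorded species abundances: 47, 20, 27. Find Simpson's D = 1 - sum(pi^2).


Total N = 47 + 20 + 27 = 94
Per-species terms:
  p = 47/94 = 0.500000; p^2 = 0.500000^2 = 0.250000
  p = 20/94 = 0.212766; p^2 = 0.212766^2 = 0.045269
  p = 27/94 = 0.287234; p^2 = 0.287234^2 = 0.082503
sum(p^2) = 0.250000 + 0.045269 + 0.082503 = 0.377772
D = 1 - 0.377772 = 0.622228 ≈ 0.6222

0.6222


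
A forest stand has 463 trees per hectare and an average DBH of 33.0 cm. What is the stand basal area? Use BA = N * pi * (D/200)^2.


(D/200)^2 = (33.0/200)^2 = 0.165^2 = 0.027225
Individual BA = 3.141593 * 0.027225 = 0.0855299 m^2
Stand BA = 463 * 0.0855299 = 39.6003 ≈ 39.60 m^2/ha

39.60 m^2/ha


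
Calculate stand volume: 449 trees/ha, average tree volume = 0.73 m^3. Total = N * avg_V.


V_stand = 449 * 0.73 = 327.77 ≈ 327.8 m^3/ha

327.8 m^3/ha


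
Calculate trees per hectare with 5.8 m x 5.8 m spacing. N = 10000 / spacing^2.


N = 10000 / 5.8^2 = 10000 / 33.64 = 297.265 ≈ 297 trees/ha

297 trees/ha


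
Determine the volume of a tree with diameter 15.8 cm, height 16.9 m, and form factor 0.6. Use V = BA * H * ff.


(D/200)^2 = (15.8/200)^2 = 0.079^2 = 0.006241
BA = 3.141593 * 0.006241 = 0.0196067 m^2
V = 0.0196067 * 16.9 * 0.6 = 0.198812 ≈ 0.199 m^3

0.199 m^3


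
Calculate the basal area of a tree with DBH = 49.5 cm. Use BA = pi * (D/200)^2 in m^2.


D/200 = 49.5/200 = 0.2475 m
(D/200)^2 = 0.2475^2 = 0.06125625
BA = 3.141593 * 0.06125625 = 0.192442 ≈ 0.1924 m^2

0.1924 m^2


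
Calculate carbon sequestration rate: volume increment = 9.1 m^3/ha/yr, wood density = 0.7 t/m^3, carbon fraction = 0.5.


C = 9.1 * 0.7 * 0.5 = 3.185 ≈ 3.19 t C/ha/yr

3.19 t C/ha/yr


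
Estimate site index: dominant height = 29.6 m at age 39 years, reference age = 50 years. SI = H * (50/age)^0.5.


50/39 = 1.28205
(1.28205)^0.5 = 1.13228
SI = 29.6 * 1.13228 = 33.5155 ≈ 33.5 m

33.5 m


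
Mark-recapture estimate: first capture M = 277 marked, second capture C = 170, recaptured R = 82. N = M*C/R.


N = M * C / R = 277 * 170 / 82 = 47090 / 82 = 574.27 ≈ 574

574 individuals


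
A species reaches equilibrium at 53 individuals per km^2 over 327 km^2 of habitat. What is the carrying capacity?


K = 53 * 327 = 17331 individuals

17331 individuals


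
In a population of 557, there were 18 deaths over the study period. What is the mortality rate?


Mortality rate = 18 / 557 = 0.032316 ≈ 0.0323

0.0323


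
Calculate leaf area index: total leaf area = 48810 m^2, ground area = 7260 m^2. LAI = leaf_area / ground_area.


LAI = 48810 / 7260 = 6.7231 ≈ 6.72

6.72


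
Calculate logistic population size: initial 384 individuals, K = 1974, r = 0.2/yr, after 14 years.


(K - N0)/N0 = (1974 - 384)/384 = 1590/384 = 4.14063
r*t = 0.2 * 14 = 2.8; exp(-2.8) = 0.0608101
4.14063 * 0.0608101 = 0.251792
1 + 0.251792 = 1.25179
N = 1974 / 1.25179 = 1576.94 ≈ 1577

1577


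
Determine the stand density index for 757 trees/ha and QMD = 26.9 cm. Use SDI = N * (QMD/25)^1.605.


QMD/25 = 26.9/25 = 1.076
(1.076)^1.605 = exp(1.605 * ln(1.076)) = exp(1.605 * 0.0732505) = exp(0.117567) = 1.12476
SDI = 757 * 1.12476 = 851.443 ≈ 851

851


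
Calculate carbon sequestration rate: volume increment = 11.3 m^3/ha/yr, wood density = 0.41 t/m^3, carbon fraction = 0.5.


C = 11.3 * 0.41 * 0.5 = 2.3165 ≈ 2.32 t C/ha/yr

2.32 t C/ha/yr


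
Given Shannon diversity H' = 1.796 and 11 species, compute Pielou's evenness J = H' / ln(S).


ln(11) = 2.39790
J = H' / ln(S) = 1.796 / 2.39790 = 0.748989 ≈ 0.7490

0.7490


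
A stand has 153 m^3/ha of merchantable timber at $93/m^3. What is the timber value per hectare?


Value = 153 * 93 = $14229/ha

$14229/ha


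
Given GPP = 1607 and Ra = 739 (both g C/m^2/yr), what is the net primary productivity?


NPP = GPP - Ra = 1607 - 739 = 868 g C/m^2/yr

868 g C/m^2/yr


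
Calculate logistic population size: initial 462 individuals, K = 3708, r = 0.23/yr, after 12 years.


(K - N0)/N0 = (3708 - 462)/462 = 3246/462 = 7.02597
r*t = 0.23 * 12 = 2.76; exp(-2.76) = 0.0632918
7.02597 * 0.0632918 = 0.444686
1 + 0.444686 = 1.44469
N = 3708 / 1.44469 = 2566.64 ≈ 2567

2567


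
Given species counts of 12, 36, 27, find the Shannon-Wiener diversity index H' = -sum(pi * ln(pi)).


Total N = 12 + 36 + 27 = 75
Per-species terms:
  p = 12/75 = 0.160000; ln(p) = -1.832581; p*ln(p) = 0.160000 * (-1.832581) = -0.293213
  p = 36/75 = 0.480000; ln(p) = -0.733969; p*ln(p) = 0.480000 * (-0.733969) = -0.352305
  p = 27/75 = 0.360000; ln(p) = -1.021651; p*ln(p) = 0.360000 * (-1.021651) = -0.367794
sum(p*ln(p)) = (-0.293213) + (-0.352305) + (-0.367794) = -1.013312
H' = -(-1.013312) = 1.013312 ≈ 1.0133

1.0133


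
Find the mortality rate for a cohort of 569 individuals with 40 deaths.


Mortality rate = 40 / 569 = 0.070299 ≈ 0.0703

0.0703


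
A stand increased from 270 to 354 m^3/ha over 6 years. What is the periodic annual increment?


PAI = (V2 - V1) / period = (354 - 270) / 6 = 84 / 6 = 14.00 m^3/ha/yr

14.00 m^3/ha/yr


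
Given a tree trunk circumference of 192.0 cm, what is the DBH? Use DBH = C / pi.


DBH = C / pi = 192.0 / 3.141593 = 61.1155 ≈ 61.12 cm

61.12 cm


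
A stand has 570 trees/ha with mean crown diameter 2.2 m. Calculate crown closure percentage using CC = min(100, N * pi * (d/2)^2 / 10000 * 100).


(d/2)^2 = (2.2/2)^2 = 1.1^2 = 1.21
Crown area = 3.141593 * 1.21 = 3.80133 m^2
N * area / 10000 * 100 = 570 * 3.80133 / 10000 * 100 = 21.6676
CC = min(100, 21.6676) = 21.6676 ≈ 21.7%

21.7%


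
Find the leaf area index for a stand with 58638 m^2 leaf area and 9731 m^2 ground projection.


LAI = 58638 / 9731 = 6.0259 ≈ 6.03

6.03


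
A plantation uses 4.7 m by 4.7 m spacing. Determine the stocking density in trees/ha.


N = 10000 / 4.7^2 = 10000 / 22.09 = 452.694 ≈ 453 trees/ha

453 trees/ha


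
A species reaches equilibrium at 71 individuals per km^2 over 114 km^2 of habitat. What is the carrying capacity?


K = 71 * 114 = 8094 individuals

8094 individuals


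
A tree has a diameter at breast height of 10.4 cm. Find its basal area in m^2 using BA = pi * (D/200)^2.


D/200 = 10.4/200 = 0.052 m
(D/200)^2 = 0.052^2 = 0.002704
BA = 3.141593 * 0.002704 = 0.00849487 ≈ 0.0085 m^2

0.0085 m^2


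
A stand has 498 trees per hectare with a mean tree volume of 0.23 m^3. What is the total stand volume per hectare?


V_stand = 498 * 0.23 = 114.54 ≈ 114.5 m^3/ha

114.5 m^3/ha


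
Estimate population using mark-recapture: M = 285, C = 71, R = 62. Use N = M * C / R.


N = M * C / R = 285 * 71 / 62 = 20235 / 62 = 326.37 ≈ 326

326 individuals


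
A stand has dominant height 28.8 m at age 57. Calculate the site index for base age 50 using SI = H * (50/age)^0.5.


50/57 = 0.877193
(0.877193)^0.5 = 0.936586
SI = 28.8 * 0.936586 = 26.9737 ≈ 27.0 m

27.0 m


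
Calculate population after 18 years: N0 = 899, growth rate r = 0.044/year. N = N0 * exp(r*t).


r*t = 0.044 * 18 = 0.792
exp(0.792) = 2.20781
N = 899 * 2.20781 = 1984.82 ≈ 1985

1985


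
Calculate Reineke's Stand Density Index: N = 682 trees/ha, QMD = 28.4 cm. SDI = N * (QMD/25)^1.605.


QMD/25 = 28.4/25 = 1.136
(1.136)^1.605 = exp(1.605 * ln(1.136)) = exp(1.605 * 0.127513) = exp(0.204658) = 1.22711
SDI = 682 * 1.22711 = 836.889 ≈ 837

837


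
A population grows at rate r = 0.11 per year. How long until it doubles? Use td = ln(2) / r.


td = ln(2) / 0.11 = 0.693147 / 0.11 = 6.30134 ≈ 6.3 years

6.3 years


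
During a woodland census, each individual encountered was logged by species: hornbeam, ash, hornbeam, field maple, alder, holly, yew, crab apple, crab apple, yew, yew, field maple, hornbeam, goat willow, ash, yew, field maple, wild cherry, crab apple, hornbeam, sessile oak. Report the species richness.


Total individuals logged = 21
Distinct species (count of individuals): hornbeam (4), ash (2), field maple (3), alder (1), holly (1), yew (4), crab apple (3), goat willow (1), wild cherry (1), sessile oak (1)
Species richness = number of distinct species = 10

10


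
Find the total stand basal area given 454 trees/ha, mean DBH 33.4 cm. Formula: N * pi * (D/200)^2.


(D/200)^2 = (33.4/200)^2 = 0.167^2 = 0.027889
Individual BA = 3.141593 * 0.027889 = 0.0876159 m^2
Stand BA = 454 * 0.0876159 = 39.7776 ≈ 39.78 m^2/ha

39.78 m^2/ha


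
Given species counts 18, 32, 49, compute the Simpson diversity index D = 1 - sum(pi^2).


Total N = 18 + 32 + 49 = 99
Per-species terms:
  p = 18/99 = 0.181818; p^2 = 0.181818^2 = 0.033058
  p = 32/99 = 0.323232; p^2 = 0.323232^2 = 0.104479
  p = 49/99 = 0.494949; p^2 = 0.494949^2 = 0.244975
sum(p^2) = 0.033058 + 0.104479 + 0.244975 = 0.382512
D = 1 - 0.382512 = 0.617488 ≈ 0.6175

0.6175


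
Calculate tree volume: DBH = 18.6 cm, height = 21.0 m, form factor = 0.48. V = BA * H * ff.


(D/200)^2 = (18.6/200)^2 = 0.093^2 = 0.008649
BA = 3.141593 * 0.008649 = 0.0271716 m^2
V = 0.0271716 * 21.0 * 0.48 = 0.273890 ≈ 0.274 m^3

0.274 m^3


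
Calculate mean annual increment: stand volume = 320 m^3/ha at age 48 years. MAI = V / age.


MAI = 320 / 48 = 6.6667 ≈ 6.67 m^3/ha/yr

6.67 m^3/ha/yr


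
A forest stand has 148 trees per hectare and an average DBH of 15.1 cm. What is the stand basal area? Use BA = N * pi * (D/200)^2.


(D/200)^2 = (15.1/200)^2 = 0.0755^2 = 0.00570025
Individual BA = 3.141593 * 0.00570025 = 0.0179079 m^2
Stand BA = 148 * 0.0179079 = 2.65037 ≈ 2.65 m^2/ha

2.65 m^2/ha


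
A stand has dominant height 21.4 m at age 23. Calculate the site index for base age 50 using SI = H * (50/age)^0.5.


50/23 = 2.17391
(2.17391)^0.5 = 1.47442
SI = 21.4 * 1.47442 = 31.5526 ≈ 31.6 m

31.6 m


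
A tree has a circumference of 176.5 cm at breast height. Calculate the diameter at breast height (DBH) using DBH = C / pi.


DBH = C / pi = 176.5 / 3.141593 = 56.1817 ≈ 56.18 cm

56.18 cm


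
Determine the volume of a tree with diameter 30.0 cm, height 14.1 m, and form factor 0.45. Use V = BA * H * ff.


(D/200)^2 = (30.0/200)^2 = 0.15^2 = 0.0225
BA = 3.141593 * 0.0225 = 0.0706858 m^2
V = 0.0706858 * 14.1 * 0.45 = 0.448501 ≈ 0.449 m^3

0.449 m^3


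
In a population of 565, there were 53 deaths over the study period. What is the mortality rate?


Mortality rate = 53 / 565 = 0.093805 ≈ 0.0938

0.0938


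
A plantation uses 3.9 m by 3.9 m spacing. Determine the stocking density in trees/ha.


N = 10000 / 3.9^2 = 10000 / 15.21 = 657.462 ≈ 657 trees/ha

657 trees/ha


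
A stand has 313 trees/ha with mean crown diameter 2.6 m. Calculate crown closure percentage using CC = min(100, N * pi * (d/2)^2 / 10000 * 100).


(d/2)^2 = (2.6/2)^2 = 1.3^2 = 1.69
Crown area = 3.141593 * 1.69 = 5.30929 m^2
N * area / 10000 * 100 = 313 * 5.30929 / 10000 * 100 = 16.6181
CC = min(100, 16.6181) = 16.6181 ≈ 16.6%

16.6%


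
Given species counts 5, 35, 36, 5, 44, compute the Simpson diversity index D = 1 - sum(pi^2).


Total N = 5 + 35 + 36 + 5 + 44 = 125
Per-species terms:
  p = 5/125 = 0.040000; p^2 = 0.040000^2 = 0.001600
  p = 35/125 = 0.280000; p^2 = 0.280000^2 = 0.078400
  p = 36/125 = 0.288000; p^2 = 0.288000^2 = 0.082944
  p = 5/125 = 0.040000; p^2 = 0.040000^2 = 0.001600
  p = 44/125 = 0.352000; p^2 = 0.352000^2 = 0.123904
sum(p^2) = 0.001600 + 0.078400 + 0.082944 + 0.001600 + 0.123904 = 0.288448
D = 1 - 0.288448 = 0.711552 ≈ 0.7116

0.7116


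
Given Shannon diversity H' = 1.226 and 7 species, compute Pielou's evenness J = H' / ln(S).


ln(7) = 1.94591
J = H' / ln(S) = 1.226 / 1.94591 = 0.630039 ≈ 0.6300

0.6300


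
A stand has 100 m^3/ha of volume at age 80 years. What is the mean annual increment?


MAI = 100 / 80 = 1.25 m^3/ha/yr

1.25 m^3/ha/yr


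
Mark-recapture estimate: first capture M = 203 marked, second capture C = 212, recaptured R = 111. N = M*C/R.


N = M * C / R = 203 * 212 / 111 = 43036 / 111 = 387.71 ≈ 388

388 individuals


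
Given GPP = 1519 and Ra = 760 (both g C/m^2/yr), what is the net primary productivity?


NPP = GPP - Ra = 1519 - 760 = 759 g C/m^2/yr

759 g C/m^2/yr


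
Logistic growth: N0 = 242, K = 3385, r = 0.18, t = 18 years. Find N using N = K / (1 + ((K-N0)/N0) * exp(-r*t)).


(K - N0)/N0 = (3385 - 242)/242 = 3143/242 = 12.9876
r*t = 0.18 * 18 = 3.24; exp(-3.24) = 0.0391639
12.9876 * 0.0391639 = 0.508645
1 + 0.508645 = 1.50865
N = 3385 / 1.50865 = 2243.73 ≈ 2244

2244


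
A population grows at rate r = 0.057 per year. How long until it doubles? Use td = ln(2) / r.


td = ln(2) / 0.057 = 0.693147 / 0.057 = 12.1605 ≈ 12.2 years

12.2 years


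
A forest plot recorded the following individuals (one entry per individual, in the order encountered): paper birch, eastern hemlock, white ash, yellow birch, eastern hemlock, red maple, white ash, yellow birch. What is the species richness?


Total individuals logged = 8
Distinct species (count of individuals): paper birch (1), eastern hemlock (2), white ash (2), yellow birch (2), red maple (1)
Species richness = number of distinct species = 5

5


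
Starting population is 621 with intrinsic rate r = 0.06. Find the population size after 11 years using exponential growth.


r*t = 0.06 * 11 = 0.66
exp(0.66) = 1.93479
N = 621 * 1.93479 = 1201.50 ≈ 1202

1202


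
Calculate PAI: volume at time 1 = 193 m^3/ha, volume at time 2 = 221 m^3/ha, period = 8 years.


PAI = (V2 - V1) / period = (221 - 193) / 8 = 28 / 8 = 3.50 m^3/ha/yr

3.50 m^3/ha/yr


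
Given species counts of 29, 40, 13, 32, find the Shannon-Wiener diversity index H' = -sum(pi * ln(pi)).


Total N = 29 + 40 + 13 + 32 = 114
Per-species terms:
  p = 29/114 = 0.254386; ln(p) = -1.368902; p*ln(p) = 0.254386 * (-1.368902) = -0.348230
  p = 40/114 = 0.350877; ln(p) = -1.047320; p*ln(p) = 0.350877 * (-1.047320) = -0.367480
  p = 13/114 = 0.114035; ln(p) = -2.171250; p*ln(p) = 0.114035 * (-2.171250) = -0.247598
  p = 32/114 = 0.280702; ln(p) = -1.270462; p*ln(p) = 0.280702 * (-1.270462) = -0.356621
sum(p*ln(p)) = (-0.348230) + (-0.367480) + (-0.247598) + (-0.356621) = -1.319929
H' = -(-1.319929) = 1.319929 ≈ 1.3199

1.3199


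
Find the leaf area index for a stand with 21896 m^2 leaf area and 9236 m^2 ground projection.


LAI = 21896 / 9236 = 2.3707 ≈ 2.37

2.37


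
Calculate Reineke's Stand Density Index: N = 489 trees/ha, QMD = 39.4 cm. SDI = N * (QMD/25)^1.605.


QMD/25 = 39.4/25 = 1.576
(1.576)^1.605 = exp(1.605 * ln(1.576)) = exp(1.605 * 0.454890) = exp(0.730098) = 2.07528
SDI = 489 * 2.07528 = 1014.81 ≈ 1015

1015


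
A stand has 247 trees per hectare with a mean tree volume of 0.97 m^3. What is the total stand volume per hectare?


V_stand = 247 * 0.97 = 239.59 ≈ 239.6 m^3/ha

239.6 m^3/ha


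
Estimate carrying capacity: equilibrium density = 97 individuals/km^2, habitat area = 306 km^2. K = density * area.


K = 97 * 306 = 29682 individuals

29682 individuals


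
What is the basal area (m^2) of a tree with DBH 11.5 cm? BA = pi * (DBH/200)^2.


D/200 = 11.5/200 = 0.0575 m
(D/200)^2 = 0.0575^2 = 0.00330625
BA = 3.141593 * 0.00330625 = 0.0103869 ≈ 0.0104 m^2

0.0104 m^2


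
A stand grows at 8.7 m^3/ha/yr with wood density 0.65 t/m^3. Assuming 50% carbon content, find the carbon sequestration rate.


C = 8.7 * 0.65 * 0.5 = 2.8275 ≈ 2.83 t C/ha/yr

2.83 t C/ha/yr


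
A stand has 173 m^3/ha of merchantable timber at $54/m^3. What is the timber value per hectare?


Value = 173 * 54 = $9342/ha

$9342/ha


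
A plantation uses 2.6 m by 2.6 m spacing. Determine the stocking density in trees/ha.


N = 10000 / 2.6^2 = 10000 / 6.76 = 1479.29 ≈ 1479 trees/ha

1479 trees/ha


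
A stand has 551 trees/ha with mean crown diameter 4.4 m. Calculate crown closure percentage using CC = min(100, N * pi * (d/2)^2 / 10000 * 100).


(d/2)^2 = (4.4/2)^2 = 2.2^2 = 4.84
Crown area = 3.141593 * 4.84 = 15.2053 m^2
N * area / 10000 * 100 = 551 * 15.2053 / 10000 * 100 = 83.7812
CC = min(100, 83.7812) = 83.7812 ≈ 83.8%

83.8%


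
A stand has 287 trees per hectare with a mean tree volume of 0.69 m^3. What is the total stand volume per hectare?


V_stand = 287 * 0.69 = 198.03 ≈ 198.0 m^3/ha

198.0 m^3/ha


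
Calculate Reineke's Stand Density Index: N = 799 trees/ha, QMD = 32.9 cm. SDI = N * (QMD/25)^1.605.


QMD/25 = 32.9/25 = 1.316
(1.316)^1.605 = exp(1.605 * ln(1.316)) = exp(1.605 * 0.274597) = exp(0.440728) = 1.55384
SDI = 799 * 1.55384 = 1241.52 ≈ 1242

1242


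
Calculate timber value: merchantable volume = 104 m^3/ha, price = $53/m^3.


Value = 104 * 53 = $5512/ha

$5512/ha


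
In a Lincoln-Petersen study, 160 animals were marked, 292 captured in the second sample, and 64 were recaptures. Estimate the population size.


N = M * C / R = 160 * 292 / 64 = 46720 / 64 = 730

730 individuals


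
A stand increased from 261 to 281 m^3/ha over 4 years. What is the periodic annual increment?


PAI = (V2 - V1) / period = (281 - 261) / 4 = 20 / 4 = 5.00 m^3/ha/yr

5.00 m^3/ha/yr


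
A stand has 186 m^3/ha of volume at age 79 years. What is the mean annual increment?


MAI = 186 / 79 = 2.3544 ≈ 2.35 m^3/ha/yr

2.35 m^3/ha/yr


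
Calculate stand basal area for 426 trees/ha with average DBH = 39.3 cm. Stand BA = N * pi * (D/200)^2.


(D/200)^2 = (39.3/200)^2 = 0.1965^2 = 0.03861225
Individual BA = 3.141593 * 0.03861225 = 0.121304 m^2
Stand BA = 426 * 0.121304 = 51.6755 ≈ 51.68 m^2/ha

51.68 m^2/ha


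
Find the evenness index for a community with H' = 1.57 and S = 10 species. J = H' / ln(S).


ln(10) = 2.30259
J = H' / ln(S) = 1.57 / 2.30259 = 0.681841 ≈ 0.6818

0.6818


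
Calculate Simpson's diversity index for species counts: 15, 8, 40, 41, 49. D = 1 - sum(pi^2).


Total N = 15 + 8 + 40 + 41 + 49 = 153
Per-species terms:
  p = 15/153 = 0.098039; p^2 = 0.098039^2 = 0.009612
  p = 8/153 = 0.052288; p^2 = 0.052288^2 = 0.002734
  p = 40/153 = 0.261438; p^2 = 0.261438^2 = 0.068350
  p = 41/153 = 0.267974; p^2 = 0.267974^2 = 0.071810
  p = 49/153 = 0.320261; p^2 = 0.320261^2 = 0.102567
sum(p^2) = 0.009612 + 0.002734 + 0.068350 + 0.071810 + 0.102567 = 0.255073
D = 1 - 0.255073 = 0.744927 ≈ 0.7449

0.7449


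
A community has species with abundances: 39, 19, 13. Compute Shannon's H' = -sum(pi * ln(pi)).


Total N = 39 + 19 + 13 = 71
Per-species terms:
  p = 39/71 = 0.549296; ln(p) = -0.599118; p*ln(p) = 0.549296 * (-0.599118) = -0.329093
  p = 19/71 = 0.267606; ln(p) = -1.318240; p*ln(p) = 0.267606 * (-1.318240) = -0.352769
  p = 13/71 = 0.183099; ln(p) = -1.697728; p*ln(p) = 0.183099 * (-1.697728) = -0.310852
sum(p*ln(p)) = (-0.329093) + (-0.352769) + (-0.310852) = -0.992714
H' = -(-0.992714) = 0.992714 ≈ 0.9927

0.9927


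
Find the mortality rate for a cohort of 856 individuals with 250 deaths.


Mortality rate = 250 / 856 = 0.292056 ≈ 0.2921

0.2921


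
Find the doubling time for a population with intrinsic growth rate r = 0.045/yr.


td = ln(2) / 0.045 = 0.693147 / 0.045 = 15.4033 ≈ 15.4 years

15.4 years


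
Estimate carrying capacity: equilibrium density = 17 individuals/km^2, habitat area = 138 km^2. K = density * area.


K = 17 * 138 = 2346 individuals

2346 individuals


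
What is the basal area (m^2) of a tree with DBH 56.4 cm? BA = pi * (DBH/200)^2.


D/200 = 56.4/200 = 0.282 m
(D/200)^2 = 0.282^2 = 0.079524
BA = 3.141593 * 0.079524 = 0.249832 ≈ 0.2498 m^2

0.2498 m^2


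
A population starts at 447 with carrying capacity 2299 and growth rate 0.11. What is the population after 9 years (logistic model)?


(K - N0)/N0 = (2299 - 447)/447 = 1852/447 = 4.14318
r*t = 0.11 * 9 = 0.99; exp(-0.99) = 0.371577
4.14318 * 0.371577 = 1.53951
1 + 1.53951 = 2.53951
N = 2299 / 2.53951 = 905.293 ≈ 905

905


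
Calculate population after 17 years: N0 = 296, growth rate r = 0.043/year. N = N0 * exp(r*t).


r*t = 0.043 * 17 = 0.731
exp(0.731) = 2.07716
N = 296 * 2.07716 = 614.839 ≈ 615

615


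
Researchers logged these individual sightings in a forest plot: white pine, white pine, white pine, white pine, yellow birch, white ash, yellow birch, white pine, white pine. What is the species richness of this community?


Total individuals logged = 9
Distinct species (count of individuals): white pine (6), yellow birch (2), white ash (1)
Species richness = number of distinct species = 3

3


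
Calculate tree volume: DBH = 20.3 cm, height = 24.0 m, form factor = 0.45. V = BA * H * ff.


(D/200)^2 = (20.3/200)^2 = 0.1015^2 = 0.01030225
BA = 3.141593 * 0.01030225 = 0.0323655 m^2
V = 0.0323655 * 24.0 * 0.45 = 0.349547 ≈ 0.350 m^3

0.350 m^3


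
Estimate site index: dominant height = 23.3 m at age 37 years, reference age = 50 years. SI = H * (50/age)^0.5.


50/37 = 1.35135
(1.35135)^0.5 = 1.16248
SI = 23.3 * 1.16248 = 27.0858 ≈ 27.1 m

27.1 m


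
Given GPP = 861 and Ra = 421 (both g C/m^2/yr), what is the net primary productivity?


NPP = GPP - Ra = 861 - 421 = 440 g C/m^2/yr

440 g C/m^2/yr


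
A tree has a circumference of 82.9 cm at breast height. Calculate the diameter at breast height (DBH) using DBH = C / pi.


DBH = C / pi = 82.9 / 3.141593 = 26.3879 ≈ 26.39 cm

26.39 cm


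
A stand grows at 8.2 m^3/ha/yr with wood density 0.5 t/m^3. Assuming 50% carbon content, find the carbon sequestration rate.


C = 8.2 * 0.5 * 0.5 = 2.05 t C/ha/yr

2.05 t C/ha/yr


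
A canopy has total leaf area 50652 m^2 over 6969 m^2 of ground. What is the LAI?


LAI = 50652 / 6969 = 7.2682 ≈ 7.27

7.27


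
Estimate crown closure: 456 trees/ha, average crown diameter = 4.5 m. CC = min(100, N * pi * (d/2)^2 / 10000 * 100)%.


(d/2)^2 = (4.5/2)^2 = 2.25^2 = 5.0625
Crown area = 3.141593 * 5.0625 = 15.9043 m^2
N * area / 10000 * 100 = 456 * 15.9043 / 10000 * 100 = 72.5236
CC = min(100, 72.5236) = 72.5236 ≈ 72.5%

72.5%


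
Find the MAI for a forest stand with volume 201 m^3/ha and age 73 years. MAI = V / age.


MAI = 201 / 73 = 2.7534 ≈ 2.75 m^3/ha/yr

2.75 m^3/ha/yr


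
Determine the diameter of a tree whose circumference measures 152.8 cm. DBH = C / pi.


DBH = C / pi = 152.8 / 3.141593 = 48.6377 ≈ 48.64 cm

48.64 cm


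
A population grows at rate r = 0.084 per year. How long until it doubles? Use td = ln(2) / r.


td = ln(2) / 0.084 = 0.693147 / 0.084 = 8.25175 ≈ 8.3 years

8.3 years


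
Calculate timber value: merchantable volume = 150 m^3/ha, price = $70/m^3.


Value = 150 * 70 = $10500/ha

$10500/ha


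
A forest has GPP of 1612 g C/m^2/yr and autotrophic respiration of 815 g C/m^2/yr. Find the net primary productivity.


NPP = GPP - Ra = 1612 - 815 = 797 g C/m^2/yr

797 g C/m^2/yr


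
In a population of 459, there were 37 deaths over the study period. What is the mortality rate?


Mortality rate = 37 / 459 = 0.080610 ≈ 0.0806

0.0806


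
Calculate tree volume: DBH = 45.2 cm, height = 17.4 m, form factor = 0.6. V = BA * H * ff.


(D/200)^2 = (45.2/200)^2 = 0.226^2 = 0.051076
BA = 3.141593 * 0.051076 = 0.160460 m^2
V = 0.160460 * 17.4 * 0.6 = 1.67520 ≈ 1.675 m^3

1.675 m^3


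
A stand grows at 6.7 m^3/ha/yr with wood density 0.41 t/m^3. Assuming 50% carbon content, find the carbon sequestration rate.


C = 6.7 * 0.41 * 0.5 = 1.3735 ≈ 1.37 t C/ha/yr

1.37 t C/ha/yr


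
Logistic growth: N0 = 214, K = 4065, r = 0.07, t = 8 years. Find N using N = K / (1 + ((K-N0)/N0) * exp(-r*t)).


(K - N0)/N0 = (4065 - 214)/214 = 3851/214 = 17.9953
r*t = 0.07 * 8 = 0.56; exp(-0.56) = 0.571209
17.9953 * 0.571209 = 10.2791
1 + 10.2791 = 11.2791
N = 4065 / 11.2791 = 360.401 ≈ 360

360


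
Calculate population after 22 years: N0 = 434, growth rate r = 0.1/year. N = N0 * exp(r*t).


r*t = 0.1 * 22 = 2.2
exp(2.2) = 9.02501
N = 434 * 9.02501 = 3916.85 ≈ 3917

3917


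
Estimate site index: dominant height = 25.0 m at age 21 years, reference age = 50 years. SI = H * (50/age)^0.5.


50/21 = 2.38095
(2.38095)^0.5 = 1.54303
SI = 25.0 * 1.54303 = 38.5758 ≈ 38.6 m

38.6 m


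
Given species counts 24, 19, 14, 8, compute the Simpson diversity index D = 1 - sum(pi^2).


Total N = 24 + 19 + 14 + 8 = 65
Per-species terms:
  p = 24/65 = 0.369231; p^2 = 0.369231^2 = 0.136332
  p = 19/65 = 0.292308; p^2 = 0.292308^2 = 0.085444
  p = 14/65 = 0.215385; p^2 = 0.215385^2 = 0.046391
  p = 8/65 = 0.123077; p^2 = 0.123077^2 = 0.015148
sum(p^2) = 0.136332 + 0.085444 + 0.046391 + 0.015148 = 0.283315
D = 1 - 0.283315 = 0.716685 ≈ 0.7167

0.7167


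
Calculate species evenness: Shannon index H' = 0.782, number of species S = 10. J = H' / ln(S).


ln(10) = 2.30259
J = H' / ln(S) = 0.782 / 2.30259 = 0.339618 ≈ 0.3396

0.3396


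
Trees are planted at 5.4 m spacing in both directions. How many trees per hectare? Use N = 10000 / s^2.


N = 10000 / 5.4^2 = 10000 / 29.16 = 342.936 ≈ 343 trees/ha

343 trees/ha


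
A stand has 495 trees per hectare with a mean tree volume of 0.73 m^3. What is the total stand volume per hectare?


V_stand = 495 * 0.73 = 361.35 ≈ 361.4 m^3/ha

361.4 m^3/ha


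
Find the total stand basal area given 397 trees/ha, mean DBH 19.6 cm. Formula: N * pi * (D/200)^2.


(D/200)^2 = (19.6/200)^2 = 0.098^2 = 0.009604
Individual BA = 3.141593 * 0.009604 = 0.0301719 m^2
Stand BA = 397 * 0.0301719 = 11.9782 ≈ 11.98 m^2/ha

11.98 m^2/ha


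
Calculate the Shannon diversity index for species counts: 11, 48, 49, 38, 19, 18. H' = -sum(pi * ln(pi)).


Total N = 11 + 48 + 49 + 38 + 19 + 18 = 183
Per-species terms:
  p = 11/183 = 0.060109; ln(p) = -2.811596; p*ln(p) = 0.060109 * (-2.811596) = -0.169002
  p = 48/183 = 0.262295; ln(p) = -1.338285; p*ln(p) = 0.262295 * (-1.338285) = -0.351025
  p = 49/183 = 0.267760; ln(p) = -1.317664; p*ln(p) = 0.267760 * (-1.317664) = -0.352818
  p = 38/183 = 0.207650; ln(p) = -1.571901; p*ln(p) = 0.207650 * (-1.571901) = -0.326405
  p = 19/183 = 0.103825; ln(p) = -2.265048; p*ln(p) = 0.103825 * (-2.265048) = -0.235169
  p = 18/183 = 0.098361; ln(p) = -2.319111; p*ln(p) = 0.098361 * (-2.319111) = -0.228110
sum(p*ln(p)) = (-0.169002) + (-0.351025) + (-0.352818) + (-0.326405) + (-0.235169) + (-0.228110) = -1.662529
H' = -(-1.662529) = 1.662529 ≈ 1.6625

1.6625


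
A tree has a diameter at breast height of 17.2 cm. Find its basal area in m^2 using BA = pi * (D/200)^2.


D/200 = 17.2/200 = 0.086 m
(D/200)^2 = 0.086^2 = 0.007396
BA = 3.141593 * 0.007396 = 0.0232352 ≈ 0.0232 m^2

0.0232 m^2


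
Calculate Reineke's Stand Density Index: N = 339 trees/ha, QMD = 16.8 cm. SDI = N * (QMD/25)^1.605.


QMD/25 = 16.8/25 = 0.672
(0.672)^1.605 = exp(1.605 * ln(0.672)) = exp(1.605 * (-0.397497)) = exp(-0.637983) = 0.528357
SDI = 339 * 0.528357 = 179.113 ≈ 179

179


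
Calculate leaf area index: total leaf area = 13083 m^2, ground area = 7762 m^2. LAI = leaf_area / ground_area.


LAI = 13083 / 7762 = 1.6855 ≈ 1.69

1.69


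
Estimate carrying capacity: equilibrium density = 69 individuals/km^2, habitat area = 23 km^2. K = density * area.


K = 69 * 23 = 1587 individuals

1587 individuals


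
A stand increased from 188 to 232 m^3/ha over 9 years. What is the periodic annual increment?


PAI = (V2 - V1) / period = (232 - 188) / 9 = 44 / 9 = 4.8889 ≈ 4.89 m^3/ha/yr

4.89 m^3/ha/yr


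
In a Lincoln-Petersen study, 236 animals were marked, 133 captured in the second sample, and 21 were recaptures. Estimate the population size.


N = M * C / R = 236 * 133 / 21 = 31388 / 21 = 1494.67 ≈ 1495

1495 individuals


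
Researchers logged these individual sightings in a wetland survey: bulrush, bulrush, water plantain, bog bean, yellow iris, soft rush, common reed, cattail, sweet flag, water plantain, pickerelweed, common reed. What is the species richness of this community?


Total individuals logged = 12
Distinct species (count of individuals): bulrush (2), water plantain (2), bog bean (1), yellow iris (1), soft rush (1), common reed (2), cattail (1), sweet flag (1), pickerelweed (1)
Species richness = number of distinct species = 9

9


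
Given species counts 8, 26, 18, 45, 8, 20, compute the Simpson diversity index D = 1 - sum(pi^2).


Total N = 8 + 26 + 18 + 45 + 8 + 20 = 125
Per-species terms:
  p = 8/125 = 0.064000; p^2 = 0.064000^2 = 0.004096
  p = 26/125 = 0.208000; p^2 = 0.208000^2 = 0.043264
  p = 18/125 = 0.144000; p^2 = 0.144000^2 = 0.020736
  p = 45/125 = 0.360000; p^2 = 0.360000^2 = 0.129600
  p = 8/125 = 0.064000; p^2 = 0.064000^2 = 0.004096
  p = 20/125 = 0.160000; p^2 = 0.160000^2 = 0.025600
sum(p^2) = 0.004096 + 0.043264 + 0.020736 + 0.129600 + 0.004096 + 0.025600 = 0.227392
D = 1 - 0.227392 = 0.772608 ≈ 0.7726

0.7726


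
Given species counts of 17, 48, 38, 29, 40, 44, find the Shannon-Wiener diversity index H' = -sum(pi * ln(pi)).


Total N = 17 + 48 + 38 + 29 + 40 + 44 = 216
Per-species terms:
  p = 17/216 = 0.078704; ln(p) = -2.542061; p*ln(p) = 0.078704 * (-2.542061) = -0.200070
  p = 48/216 = 0.222222; ln(p) = -1.504078; p*ln(p) = 0.222222 * (-1.504078) = -0.334239
  p = 38/216 = 0.175926; ln(p) = -1.737692; p*ln(p) = 0.175926 * (-1.737692) = -0.305705
  p = 29/216 = 0.134259; ln(p) = -2.007985; p*ln(p) = 0.134259 * (-2.007985) = -0.269590
  p = 40/216 = 0.185185; ln(p) = -1.686400; p*ln(p) = 0.185185 * (-1.686400) = -0.312296
  p = 44/216 = 0.203704; ln(p) = -1.591087; p*ln(p) = 0.203704 * (-1.591087) = -0.324111
sum(p*ln(p)) = (-0.200070) + (-0.334239) + (-0.305705) + (-0.269590) + (-0.312296) + (-0.324111) = -1.746011
H' = -(-1.746011) = 1.746011 ≈ 1.7460

1.7460


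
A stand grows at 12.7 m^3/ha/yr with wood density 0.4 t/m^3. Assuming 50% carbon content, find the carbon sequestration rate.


C = 12.7 * 0.4 * 0.5 = 2.54 t C/ha/yr

2.54 t C/ha/yr


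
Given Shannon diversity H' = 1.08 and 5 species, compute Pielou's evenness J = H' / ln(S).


ln(5) = 1.60944
J = H' / ln(S) = 1.08 / 1.60944 = 0.671041 ≈ 0.6710

0.6710


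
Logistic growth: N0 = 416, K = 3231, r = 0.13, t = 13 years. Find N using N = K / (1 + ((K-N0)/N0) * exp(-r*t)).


(K - N0)/N0 = (3231 - 416)/416 = 2815/416 = 6.76683
r*t = 0.13 * 13 = 1.69; exp(-1.69) = 0.184520
6.76683 * 0.184520 = 1.24862
1 + 1.24862 = 2.24862
N = 3231 / 2.24862 = 1436.88 ≈ 1437

1437


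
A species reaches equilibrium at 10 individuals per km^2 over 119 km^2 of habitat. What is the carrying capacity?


K = 10 * 119 = 1190 individuals

1190 individuals


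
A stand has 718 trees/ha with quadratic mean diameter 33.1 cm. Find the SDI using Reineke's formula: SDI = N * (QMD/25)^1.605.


QMD/25 = 33.1/25 = 1.324
(1.324)^1.605 = exp(1.605 * ln(1.324)) = exp(1.605 * 0.280657) = exp(0.450454) = 1.56902
SDI = 718 * 1.56902 = 1126.56 ≈ 1127

1127


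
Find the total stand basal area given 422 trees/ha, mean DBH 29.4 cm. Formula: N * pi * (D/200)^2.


(D/200)^2 = (29.4/200)^2 = 0.147^2 = 0.021609
Individual BA = 3.141593 * 0.021609 = 0.0678867 m^2
Stand BA = 422 * 0.0678867 = 28.6482 ≈ 28.65 m^2/ha

28.65 m^2/ha


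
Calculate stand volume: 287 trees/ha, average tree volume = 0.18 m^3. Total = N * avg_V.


V_stand = 287 * 0.18 = 51.66 ≈ 51.7 m^3/ha

51.7 m^3/ha


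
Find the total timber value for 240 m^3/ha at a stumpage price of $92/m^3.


Value = 240 * 92 = $22080/ha

$22080/ha


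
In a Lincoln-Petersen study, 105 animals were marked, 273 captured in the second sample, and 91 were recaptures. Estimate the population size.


N = M * C / R = 105 * 273 / 91 = 28665 / 91 = 315

315 individuals


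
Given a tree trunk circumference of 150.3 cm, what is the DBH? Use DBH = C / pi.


DBH = C / pi = 150.3 / 3.141593 = 47.8420 ≈ 47.84 cm

47.84 cm


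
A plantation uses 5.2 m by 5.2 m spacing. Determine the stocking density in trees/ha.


N = 10000 / 5.2^2 = 10000 / 27.04 = 369.822 ≈ 370 trees/ha

370 trees/ha


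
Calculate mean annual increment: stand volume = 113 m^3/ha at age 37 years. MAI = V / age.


MAI = 113 / 37 = 3.0541 ≈ 3.05 m^3/ha/yr

3.05 m^3/ha/yr


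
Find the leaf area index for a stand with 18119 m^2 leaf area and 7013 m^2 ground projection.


LAI = 18119 / 7013 = 2.5836 ≈ 2.58

2.58


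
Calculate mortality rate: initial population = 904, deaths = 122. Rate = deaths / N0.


Mortality rate = 122 / 904 = 0.134956 ≈ 0.1350

0.1350


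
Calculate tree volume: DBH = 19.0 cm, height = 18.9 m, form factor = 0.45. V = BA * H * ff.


(D/200)^2 = (19.0/200)^2 = 0.095^2 = 0.009025
BA = 3.141593 * 0.009025 = 0.0283529 m^2
V = 0.0283529 * 18.9 * 0.45 = 0.241141 ≈ 0.241 m^3

0.241 m^3


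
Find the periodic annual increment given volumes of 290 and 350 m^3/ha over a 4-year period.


PAI = (V2 - V1) / period = (350 - 290) / 4 = 60 / 4 = 15.00 m^3/ha/yr

15.00 m^3/ha/yr


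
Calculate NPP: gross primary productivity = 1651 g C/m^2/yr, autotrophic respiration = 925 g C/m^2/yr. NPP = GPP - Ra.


NPP = GPP - Ra = 1651 - 925 = 726 g C/m^2/yr

726 g C/m^2/yr


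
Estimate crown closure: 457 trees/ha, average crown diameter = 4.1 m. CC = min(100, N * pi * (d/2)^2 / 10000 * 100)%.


(d/2)^2 = (4.1/2)^2 = 2.05^2 = 4.2025
Crown area = 3.141593 * 4.2025 = 13.2025 m^2
N * area / 10000 * 100 = 457 * 13.2025 / 10000 * 100 = 60.3354
CC = min(100, 60.3354) = 60.3354 ≈ 60.3%

60.3%


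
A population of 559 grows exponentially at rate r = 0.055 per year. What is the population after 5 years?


r*t = 0.055 * 5 = 0.275
exp(0.275) = 1.31653
N = 559 * 1.31653 = 735.940 ≈ 736

736


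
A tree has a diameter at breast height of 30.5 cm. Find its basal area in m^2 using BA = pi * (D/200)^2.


D/200 = 30.5/200 = 0.1525 m
(D/200)^2 = 0.1525^2 = 0.02325625
BA = 3.141593 * 0.02325625 = 0.0730617 ≈ 0.0731 m^2

0.0731 m^2


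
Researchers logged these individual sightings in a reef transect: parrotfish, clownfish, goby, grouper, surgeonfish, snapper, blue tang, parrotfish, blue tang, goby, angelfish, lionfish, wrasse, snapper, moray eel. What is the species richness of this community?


Total individuals logged = 15
Distinct species (count of individuals): parrotfish (2), clownfish (1), goby (2), grouper (1), surgeonfish (1), snapper (2), blue tang (2), angelfish (1), lionfish (1), wrasse (1), moray eel (1)
Species richness = number of distinct species = 11

11


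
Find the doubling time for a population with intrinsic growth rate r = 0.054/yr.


td = ln(2) / 0.054 = 0.693147 / 0.054 = 12.8361 ≈ 12.8 years

12.8 years


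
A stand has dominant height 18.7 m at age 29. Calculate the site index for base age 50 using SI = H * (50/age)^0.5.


50/29 = 1.72414
(1.72414)^0.5 = 1.31307
SI = 18.7 * 1.31307 = 24.5544 ≈ 24.6 m

24.6 m


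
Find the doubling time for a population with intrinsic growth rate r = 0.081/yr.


td = ln(2) / 0.081 = 0.693147 / 0.081 = 8.55737 ≈ 8.6 years

8.6 years


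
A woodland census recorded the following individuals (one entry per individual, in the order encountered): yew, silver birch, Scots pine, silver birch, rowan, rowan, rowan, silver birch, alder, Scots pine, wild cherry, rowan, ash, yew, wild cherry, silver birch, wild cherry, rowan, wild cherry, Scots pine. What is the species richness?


Total individuals logged = 20
Distinct species (count of individuals): yew (2), silver birch (4), Scots pine (3), rowan (5), alder (1), wild cherry (4), ash (1)
Species richness = number of distinct species = 7

7


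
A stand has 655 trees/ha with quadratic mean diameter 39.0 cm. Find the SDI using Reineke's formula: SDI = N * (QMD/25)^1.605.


QMD/25 = 39.0/25 = 1.56
(1.56)^1.605 = exp(1.605 * ln(1.56)) = exp(1.605 * 0.444686) = exp(0.713721) = 2.04157
SDI = 655 * 2.04157 = 1337.23 ≈ 1337

1337


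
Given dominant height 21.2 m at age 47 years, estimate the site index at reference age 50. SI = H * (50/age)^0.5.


50/47 = 1.06383
(1.06383)^0.5 = 1.03142
SI = 21.2 * 1.03142 = 21.8661 ≈ 21.9 m

21.9 m


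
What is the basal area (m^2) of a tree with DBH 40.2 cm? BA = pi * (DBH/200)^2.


D/200 = 40.2/200 = 0.201 m
(D/200)^2 = 0.201^2 = 0.040401
BA = 3.141593 * 0.040401 = 0.126923 ≈ 0.1269 m^2

0.1269 m^2


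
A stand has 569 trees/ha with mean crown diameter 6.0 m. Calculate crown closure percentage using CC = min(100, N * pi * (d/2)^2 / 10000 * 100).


(d/2)^2 = (6.0/2)^2 = 3^2 = 9
Crown area = 3.141593 * 9 = 28.2743 m^2
N * area / 10000 * 100 = 569 * 28.2743 / 10000 * 100 = 160.881
CC = min(100, 160.881) = 100%

100%


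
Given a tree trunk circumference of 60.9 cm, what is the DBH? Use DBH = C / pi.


DBH = C / pi = 60.9 / 3.141593 = 19.3851 ≈ 19.39 cm

19.39 cm


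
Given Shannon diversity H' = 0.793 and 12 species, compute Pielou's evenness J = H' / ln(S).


ln(12) = 2.48491
J = H' / ln(S) = 0.793 / 2.48491 = 0.319126 ≈ 0.3191

0.3191


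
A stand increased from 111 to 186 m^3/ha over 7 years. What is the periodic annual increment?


PAI = (V2 - V1) / period = (186 - 111) / 7 = 75 / 7 = 10.7143 ≈ 10.71 m^3/ha/yr

10.71 m^3/ha/yr


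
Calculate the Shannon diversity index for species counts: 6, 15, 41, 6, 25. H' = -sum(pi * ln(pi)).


Total N = 6 + 15 + 41 + 6 + 25 = 93
Per-species terms:
  p = 6/93 = 0.064516; ln(p) = -2.740842; p*ln(p) = 0.064516 * (-2.740842) = -0.176828
  p = 15/93 = 0.161290; ln(p) = -1.824551; p*ln(p) = 0.161290 * (-1.824551) = -0.294282
  p = 41/93 = 0.440860; ln(p) = -0.819028; p*ln(p) = 0.440860 * (-0.819028) = -0.361077
  p = 6/93 = 0.064516; ln(p) = -2.740842; p*ln(p) = 0.064516 * (-2.740842) = -0.176828
  p = 25/93 = 0.268817; ln(p) = -1.313724; p*ln(p) = 0.268817 * (-1.313724) = -0.353151
sum(p*ln(p)) = (-0.176828) + (-0.294282) + (-0.361077) + (-0.176828) + (-0.353151) = -1.362166
H' = -(-1.362166) = 1.362166 ≈ 1.3622

1.3622


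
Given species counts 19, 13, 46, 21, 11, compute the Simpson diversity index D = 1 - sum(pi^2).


Total N = 19 + 13 + 46 + 21 + 11 = 110
Per-species terms:
  p = 19/110 = 0.172727; p^2 = 0.172727^2 = 0.029835
  p = 13/110 = 0.118182; p^2 = 0.118182^2 = 0.013967
  p = 46/110 = 0.418182; p^2 = 0.418182^2 = 0.174876
  p = 21/110 = 0.190909; p^2 = 0.190909^2 = 0.036446
  p = 11/110 = 0.100000; p^2 = 0.100000^2 = 0.010000
sum(p^2) = 0.029835 + 0.013967 + 0.174876 + 0.036446 + 0.010000 = 0.265124
D = 1 - 0.265124 = 0.734876 ≈ 0.7349

0.7349


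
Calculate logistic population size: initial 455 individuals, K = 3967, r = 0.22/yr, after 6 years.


(K - N0)/N0 = (3967 - 455)/455 = 3512/455 = 7.71868
r*t = 0.22 * 6 = 1.32; exp(-1.32) = 0.267135
7.71868 * 0.267135 = 2.06193
1 + 2.06193 = 3.06193
N = 3967 / 3.06193 = 1295.59 ≈ 1296

1296


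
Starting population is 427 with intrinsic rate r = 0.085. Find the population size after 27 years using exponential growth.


r*t = 0.085 * 27 = 2.295
exp(2.295) = 9.92444
N = 427 * 9.92444 = 4237.74 ≈ 4238

4238


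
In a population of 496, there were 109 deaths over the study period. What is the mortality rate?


Mortality rate = 109 / 496 = 0.219758 ≈ 0.2198

0.2198


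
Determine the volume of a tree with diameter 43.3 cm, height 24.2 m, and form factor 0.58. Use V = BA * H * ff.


(D/200)^2 = (43.3/200)^2 = 0.2165^2 = 0.04687225
BA = 3.141593 * 0.04687225 = 0.147254 m^2
V = 0.147254 * 24.2 * 0.58 = 2.06686 ≈ 2.067 m^3

2.067 m^3
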